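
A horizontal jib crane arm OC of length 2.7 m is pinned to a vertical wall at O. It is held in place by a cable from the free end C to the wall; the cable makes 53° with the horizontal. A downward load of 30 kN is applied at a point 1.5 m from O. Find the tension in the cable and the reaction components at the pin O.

ΣM about O: T·sin53°·2.7 − 30·1.5 = 0 → T = 45/(2.7·0.798636) = 20.8689 ≈ 20.87 kN.
ΣF_x = 0: O_x − T·cos53° = 0 → O_x = 20.8689 × 0.601815 = 12.56 kN.
ΣF_y = 0: O_y + T·sin53° − 30 = 0 → O_y = 30 − 20.8689 × 0.798636 = 13.33 kN.

T = 20.87 kN, O_x = 12.56 kN, O_y = 13.33 kN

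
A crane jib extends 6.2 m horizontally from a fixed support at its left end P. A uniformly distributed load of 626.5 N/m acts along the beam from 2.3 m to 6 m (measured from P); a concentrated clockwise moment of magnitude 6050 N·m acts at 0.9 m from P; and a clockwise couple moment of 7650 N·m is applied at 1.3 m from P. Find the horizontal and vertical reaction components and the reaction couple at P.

P_x = 0, P_y = 2318 N, M_P = 23320 N·m

Resultant of the distributed load: 626.5 × 3.7 = 2318.05 N at 4.15 m from P.
ΣF_x = 0: P_x = 0.
ΣF_y = 0: P_y − 626.5·3.7 = 0 → P_y = 2318 N.
ΣM about P: M_P − (626.5·3.7)·4.15 − 6050 − 7650 = 0 → M_P = 23320 N·m.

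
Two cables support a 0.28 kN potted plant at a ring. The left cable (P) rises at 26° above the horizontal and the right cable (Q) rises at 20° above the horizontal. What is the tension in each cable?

ΣF_x = 0: −T_P·cos26° + T_Q·cos20° = 0 → T_Q = 0.956477·T_P.
ΣF_y = 0: T_P·sin26° + T_Q·sin20° = 0.28.
Substitute: T_P·(0.438371 + 0.956477·0.34202) = 0.28 → T_P = 0.365771 ≈ 0.3658 kN.
Then T_Q = 0.956477 × 0.365771 = 0.3499 kN.

T_P = 0.3658 kN, T_Q = 0.3499 kN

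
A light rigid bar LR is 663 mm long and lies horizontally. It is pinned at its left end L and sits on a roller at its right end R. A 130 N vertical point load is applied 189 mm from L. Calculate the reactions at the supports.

L_x = 0, L_y = 92.94 N, R_y = 37.06 N

ΣM about L: R_y·663 − 130·189 = 0 → R_y = 24570/663 = 37.0588 ≈ 37.06 N.
ΣF_y = 0: L_y + 37.0588 − 130 = 0 → L_y = 92.94 N.
ΣF_x = 0: no horizontal applied forces, so L_x = 0.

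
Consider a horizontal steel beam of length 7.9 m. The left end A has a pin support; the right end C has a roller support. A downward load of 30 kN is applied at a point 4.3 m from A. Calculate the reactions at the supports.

Moments about A: C_y·7.9 − 30·4.3 = 0 → C_y = 129/7.9 = 16.3291 ≈ 16.33 kN.
ΣF_y = 0: A_y + 16.3291 − 30 = 0 → A_y = 13.67 kN.
ΣF_x = 0: no horizontal applied forces, so A_x = 0.

A_x = 0, A_y = 13.67 kN, C_y = 16.33 kN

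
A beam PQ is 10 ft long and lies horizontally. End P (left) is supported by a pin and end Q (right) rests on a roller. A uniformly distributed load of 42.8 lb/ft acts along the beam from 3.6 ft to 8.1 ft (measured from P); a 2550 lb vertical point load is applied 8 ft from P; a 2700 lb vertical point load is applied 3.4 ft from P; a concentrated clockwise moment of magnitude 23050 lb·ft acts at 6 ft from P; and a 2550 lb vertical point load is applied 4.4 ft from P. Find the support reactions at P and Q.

Resultant of the distributed load: 42.8 × 4.5 = 192.6 lb at 5.85 ft from P.
Taking moments about P: Q_y·10 − (42.8·4.5)·5.85 − 2550·8 − 2700·3.4 − 23050 − 2550·4.4 = 0 → Q_y = 64976.71/10 = 6497.67 ≈ 6498 lb.
ΣF_y = 0: P_y + 6497.67 − 42.8·4.5 − 2550 − 2700 − 2550 = 0 → P_y = 1495 lb.
ΣF_x = 0: no horizontal applied forces, so P_x = 0.

P_x = 0, P_y = 1495 lb, Q_y = 6498 lb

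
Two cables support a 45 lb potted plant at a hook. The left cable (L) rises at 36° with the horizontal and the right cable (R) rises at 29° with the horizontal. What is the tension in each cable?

T_L = 43.43 lb, T_R = 40.17 lb

ΣF_x = 0: −T_L·cos36° + T_R·cos29° = 0 → T_R = 0.924993·T_L.
ΣF_y = 0: T_L·sin36° + T_R·sin29° = 45.
Substitute: T_L·(0.587785 + 0.924993·0.48481) = 45 → T_L = 43.4266 ≈ 43.43 lb.
Then T_R = 0.924993 × 43.4266 = 40.17 lb.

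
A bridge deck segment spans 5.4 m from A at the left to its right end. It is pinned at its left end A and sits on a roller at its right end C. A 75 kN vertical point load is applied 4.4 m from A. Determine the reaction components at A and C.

A_x = 0, A_y = 13.89 kN, C_y = 61.11 kN

ΣM about A: C_y·5.4 − 75·4.4 = 0 → C_y = 330/5.4 = 61.1111 ≈ 61.11 kN.
ΣF_y = 0: A_y + 61.1111 − 75 = 0 → A_y = 13.89 kN.
ΣF_x = 0: no horizontal applied forces, so A_x = 0.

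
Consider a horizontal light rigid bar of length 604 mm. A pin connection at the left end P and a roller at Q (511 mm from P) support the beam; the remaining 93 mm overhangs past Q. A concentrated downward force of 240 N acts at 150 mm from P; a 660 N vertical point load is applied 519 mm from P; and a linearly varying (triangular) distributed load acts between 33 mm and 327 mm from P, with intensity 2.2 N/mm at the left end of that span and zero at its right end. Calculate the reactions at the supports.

Resultant of the triangular load: ½ × 2.2 × 294 = 323.4 N, acting at 131 mm from P (one-third of the span from the peak).
Taking moments about P: Q_y·511 − 240·150 − 660·519 − (½·2.2·294)·131 = 0 → Q_y = 420905.4/511 = 823.69 ≈ 823.7 N.
ΣF_y = 0: P_y + 823.69 − 240 − 660 − ½·2.2·294 = 0 → P_y = 399.7 N.
ΣF_x = 0: no horizontal applied forces, so P_x = 0.

P_x = 0, P_y = 399.7 N, Q_y = 823.7 N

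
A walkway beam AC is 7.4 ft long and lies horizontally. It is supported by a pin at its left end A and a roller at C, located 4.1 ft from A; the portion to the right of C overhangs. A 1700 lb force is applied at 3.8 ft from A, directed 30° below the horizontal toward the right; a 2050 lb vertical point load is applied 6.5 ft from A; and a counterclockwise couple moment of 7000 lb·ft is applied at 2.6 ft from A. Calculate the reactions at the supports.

A_x = -1472 lb, A_y = 569.5 lb, C_y = 2330 lb

ΣM about A: C_y·4.1 − 1700·sin30°·3.8 − 2050·6.5 + 7000 = 0 → C_y = 9555/4.1 = 2330.49 ≈ 2330 lb.
ΣF_y = 0: A_y + 2330.49 − 1700·sin30° − 2050 = 0 → A_y = 569.5 lb.
ΣF_x = 0: A_x + 1700·cos30° = 0 → A_x = -1472 lb.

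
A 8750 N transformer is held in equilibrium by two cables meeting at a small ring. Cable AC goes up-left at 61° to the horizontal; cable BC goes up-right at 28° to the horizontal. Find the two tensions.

ΣF_x = 0: −T_AC·cos61° + T_BC·cos28° = 0 → T_BC = 0.549081·T_AC.
ΣF_y = 0: T_AC·sin61° + T_BC·sin28° = 8750.
Substitute: T_AC·(0.87462 + 0.549081·0.469472) = 8750 → T_AC = 7726.96 ≈ 7727 N.
Then T_BC = 0.549081 × 7726.96 = 4243 N.

T_AC = 7727 N, T_BC = 4243 N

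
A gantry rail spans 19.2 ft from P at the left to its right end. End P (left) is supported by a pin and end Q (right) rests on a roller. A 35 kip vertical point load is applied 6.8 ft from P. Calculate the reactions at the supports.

Moments about P: Q_y·19.2 − 35·6.8 = 0 → Q_y = 238/19.2 = 12.3958 ≈ 12.40 kip.
ΣF_y = 0: P_y + 12.3958 − 35 = 0 → P_y = 22.60 kip.
ΣF_x = 0: no horizontal applied forces, so P_x = 0.

P_x = 0, P_y = 22.60 kip, Q_y = 12.40 kip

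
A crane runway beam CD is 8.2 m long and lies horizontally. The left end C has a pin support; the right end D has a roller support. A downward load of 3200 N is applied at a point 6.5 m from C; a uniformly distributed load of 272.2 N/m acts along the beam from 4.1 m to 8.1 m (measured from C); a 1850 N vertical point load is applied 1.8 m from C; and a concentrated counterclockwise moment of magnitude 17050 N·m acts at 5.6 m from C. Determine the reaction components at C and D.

Resultant of the distributed load: 272.2 × 4 = 1088.8 N at 6.1 m from C.
ΣM about C: D_y·8.2 − 3200·6.5 − (272.2·4)·6.1 − 1850·1.8 + 17050 = 0 → D_y = 13721.68/8.2 = 1673.38 ≈ 1673 N.
ΣF_y = 0: C_y + 1673.38 − 3200 − 272.2·4 − 1850 = 0 → C_y = 4465 N.
ΣF_x = 0: no horizontal applied forces, so C_x = 0.

C_x = 0, C_y = 4465 N, D_y = 1673 N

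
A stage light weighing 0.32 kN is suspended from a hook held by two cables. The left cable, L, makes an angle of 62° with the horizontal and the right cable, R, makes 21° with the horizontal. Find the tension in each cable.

T_L = 0.3010 kN, T_R = 0.1514 kN

ΣF_x = 0: −T_L·cos62° + T_R·cos21° = 0 → T_R = 0.502872·T_L.
ΣF_y = 0: T_L·sin62° + T_R·sin21° = 0.32.
Substitute: T_L·(0.882948 + 0.502872·0.358368) = 0.32 → T_L = 0.300989 ≈ 0.3010 kN.
Then T_R = 0.502872 × 0.300989 = 0.1514 kN.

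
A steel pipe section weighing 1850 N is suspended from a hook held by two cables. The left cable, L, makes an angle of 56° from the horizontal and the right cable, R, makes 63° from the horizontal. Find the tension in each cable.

ΣF_x = 0: −T_L·cos56° + T_R·cos63° = 0 → T_R = 1.23173·T_L.
ΣF_y = 0: T_L·sin56° + T_R·sin63° = 1850.
Substitute: T_L·(0.829038 + 1.23173·0.891007) = 1850 → T_L = 960.282 ≈ 960.3 N.
Then T_R = 1.23173 × 960.282 = 1183 N.

T_L = 960.3 N, T_R = 1183 N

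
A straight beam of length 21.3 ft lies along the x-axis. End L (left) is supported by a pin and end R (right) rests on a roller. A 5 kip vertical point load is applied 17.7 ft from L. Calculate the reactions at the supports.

Moments about L: R_y·21.3 − 5·17.7 = 0 → R_y = 88.5/21.3 = 4.15493 ≈ 4.155 kip.
ΣF_y = 0: L_y + 4.15493 − 5 = 0 → L_y = 0.8451 kip.
ΣF_x = 0: no horizontal applied forces, so L_x = 0.

L_x = 0, L_y = 0.8451 kip, R_y = 4.155 kip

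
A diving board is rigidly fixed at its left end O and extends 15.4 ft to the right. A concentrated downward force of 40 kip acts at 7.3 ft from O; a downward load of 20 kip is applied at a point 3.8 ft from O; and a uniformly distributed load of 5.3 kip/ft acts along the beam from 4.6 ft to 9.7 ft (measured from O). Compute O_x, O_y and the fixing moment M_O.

O_x = 0, O_y = 87.03 kip, M_O = 561.3 kip·ft

Resultant of the distributed load: 5.3 × 5.1 = 27.03 kip at 7.15 ft from O.
ΣF_x = 0: O_x = 0.
ΣF_y = 0: O_y − 40 − 20 − 5.3·5.1 = 0 → O_y = 87.03 kip.
ΣM about O: M_O − 40·7.3 − 20·3.8 − (5.3·5.1)·7.15 = 0 → M_O = 561.3 kip·ft.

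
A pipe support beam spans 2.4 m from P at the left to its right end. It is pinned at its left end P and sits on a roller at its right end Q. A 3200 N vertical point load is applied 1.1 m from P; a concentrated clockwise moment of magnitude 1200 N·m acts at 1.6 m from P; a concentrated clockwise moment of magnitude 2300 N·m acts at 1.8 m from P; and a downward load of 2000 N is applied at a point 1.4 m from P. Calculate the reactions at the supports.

Moments about P: Q_y·2.4 − 3200·1.1 − 1200 − 2300 − 2000·1.4 = 0 → Q_y = 9820/2.4 = 4091.67 ≈ 4092 N.
ΣF_y = 0: P_y + 4091.67 − 3200 − 2000 = 0 → P_y = 1108 N.
ΣF_x = 0: no horizontal applied forces, so P_x = 0.

P_x = 0, P_y = 1108 N, Q_y = 4092 N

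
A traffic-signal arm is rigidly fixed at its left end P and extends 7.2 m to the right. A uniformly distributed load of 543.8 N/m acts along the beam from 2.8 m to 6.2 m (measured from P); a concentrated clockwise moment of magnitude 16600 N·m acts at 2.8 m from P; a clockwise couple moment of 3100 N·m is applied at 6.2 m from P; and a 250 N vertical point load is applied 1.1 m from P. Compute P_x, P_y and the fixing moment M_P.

P_x = 0, P_y = 2099 N, M_P = 28300 N·m

Resultant of the distributed load: 543.8 × 3.4 = 1848.92 N at 4.5 m from P.
ΣF_x = 0: P_x = 0.
ΣF_y = 0: P_y − 543.8·3.4 − 250 = 0 → P_y = 2099 N.
ΣM about P: M_P − (543.8·3.4)·4.5 − 16600 − 3100 − 250·1.1 = 0 → M_P = 28300 N·m.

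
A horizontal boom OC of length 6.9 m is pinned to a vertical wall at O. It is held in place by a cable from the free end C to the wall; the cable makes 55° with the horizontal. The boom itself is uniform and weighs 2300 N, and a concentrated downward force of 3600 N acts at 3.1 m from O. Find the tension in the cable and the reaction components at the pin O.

ΣM about O: T·sin55°·6.9 − 2300·3.45 − 3600·3.1 = 0 → T = 19095/(6.9·0.819152) = 3378.36 ≈ 3378 N.
ΣF_x = 0: O_x − T·cos55° = 0 → O_x = 3378.36 × 0.573576 = 1938 N.
ΣF_y = 0: O_y + T·sin55° − 2300 − 3600 = 0 → O_y = 5900 − 3378.36 × 0.819152 = 3133 N.

T = 3378 N, O_x = 1938 N, O_y = 3133 N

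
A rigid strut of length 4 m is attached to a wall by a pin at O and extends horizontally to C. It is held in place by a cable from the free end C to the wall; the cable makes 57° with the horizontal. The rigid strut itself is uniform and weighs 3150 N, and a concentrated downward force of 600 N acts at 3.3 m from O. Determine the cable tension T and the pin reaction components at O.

T = 2468 N, O_x = 1344 N, O_y = 1680 N

ΣM about O: T·sin57°·4 − 3150·2 − 600·3.3 = 0 → T = 8280/(4·0.838671) = 2468.19 ≈ 2468 N.
ΣF_x = 0: O_x − T·cos57° = 0 → O_x = 2468.19 × 0.544639 = 1344 N.
ΣF_y = 0: O_y + T·sin57° − 3150 − 600 = 0 → O_y = 3750 − 2468.19 × 0.838671 = 1680 N.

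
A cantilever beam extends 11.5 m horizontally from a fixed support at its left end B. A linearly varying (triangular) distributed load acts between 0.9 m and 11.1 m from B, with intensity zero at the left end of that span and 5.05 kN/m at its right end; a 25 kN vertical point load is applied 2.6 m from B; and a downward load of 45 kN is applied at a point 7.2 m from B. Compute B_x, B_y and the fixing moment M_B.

Resultant of the triangular load: ½ × 5.05 × 10.2 = 25.755 kN, acting at 7.7 m from B (one-third of the span from the peak).
ΣF_x = 0: B_x = 0.
ΣF_y = 0: B_y − ½·5.05·10.2 − 25 − 45 = 0 → B_y = 95.75 kN.
ΣM about B: M_B − (½·5.05·10.2)·7.7 − 25·2.6 − 45·7.2 = 0 → M_B = 587.3 kN·m.

B_x = 0, B_y = 95.75 kN, M_B = 587.3 kN·m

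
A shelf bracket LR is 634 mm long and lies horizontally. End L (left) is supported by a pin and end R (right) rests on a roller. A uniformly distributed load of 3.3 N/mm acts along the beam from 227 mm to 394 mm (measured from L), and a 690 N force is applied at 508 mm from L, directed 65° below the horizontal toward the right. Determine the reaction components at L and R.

L_x = -291.6 N, L_y = 405.5 N, R_y = 771.0 N

Resultant of the distributed load: 3.3 × 167 = 551.1 N at 310.5 mm from L.
Moments about L: R_y·634 − (3.3·167)·310.5 − 690·sin65°·508 = 0 → R_y = 488796/634 = 770.972 ≈ 771.0 N.
ΣF_y = 0: L_y + 770.972 − 3.3·167 − 690·sin65° = 0 → L_y = 405.5 N.
ΣF_x = 0: L_x + 690·cos65° = 0 → L_x = -291.6 N.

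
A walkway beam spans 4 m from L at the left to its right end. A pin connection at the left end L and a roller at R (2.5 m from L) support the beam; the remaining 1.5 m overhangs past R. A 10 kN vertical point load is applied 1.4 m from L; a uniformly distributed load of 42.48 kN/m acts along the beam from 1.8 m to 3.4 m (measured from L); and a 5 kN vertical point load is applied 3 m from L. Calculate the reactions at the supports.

Resultant of the distributed load: 42.48 × 1.6 = 67.968 kN at 2.6 m from L.
ΣM about L: R_y·2.5 − 10·1.4 − (42.48·1.6)·2.6 − 5·3 = 0 → R_y = 205.7168/2.5 = 82.2867 ≈ 82.29 kN.
ΣF_y = 0: L_y + 82.2867 − 10 − 42.48·1.6 − 5 = 0 → L_y = 0.6813 kN.
ΣF_x = 0: no horizontal applied forces, so L_x = 0.

L_x = 0, L_y = 0.6813 kN, R_y = 82.29 kN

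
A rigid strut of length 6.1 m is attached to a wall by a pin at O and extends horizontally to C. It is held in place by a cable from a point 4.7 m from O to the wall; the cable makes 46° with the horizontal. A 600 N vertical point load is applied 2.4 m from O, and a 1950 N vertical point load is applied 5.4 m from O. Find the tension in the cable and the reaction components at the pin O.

ΣM about O: T·sin46°·4.7 − 600·2.4 − 1950·5.4 = 0 → T = 11970/(4.7·0.71934) = 3540.48 ≈ 3540 N.
ΣF_x = 0: O_x − T·cos46° = 0 → O_x = 3540.48 × 0.694658 = 2459 N.
ΣF_y = 0: O_y + T·sin46° − 600 − 1950 = 0 → O_y = 2550 − 3540.48 × 0.71934 = 3.191 N.

T = 3540 N, O_x = 2459 N, O_y = 3.191 N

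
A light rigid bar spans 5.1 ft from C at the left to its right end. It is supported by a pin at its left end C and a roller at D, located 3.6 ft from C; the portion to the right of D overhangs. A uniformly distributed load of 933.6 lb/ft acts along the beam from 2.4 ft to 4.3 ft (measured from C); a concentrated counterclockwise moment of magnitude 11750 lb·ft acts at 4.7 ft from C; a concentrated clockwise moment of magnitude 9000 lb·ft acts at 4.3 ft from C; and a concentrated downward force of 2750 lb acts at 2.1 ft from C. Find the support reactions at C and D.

Resultant of the distributed load: 933.6 × 1.9 = 1773.84 lb at 3.35 ft from C.
Taking moments about C: D_y·3.6 − (933.6·1.9)·3.35 + 11750 − 9000 − 2750·2.1 = 0 → D_y = 8967.364/3.6 = 2490.93 ≈ 2491 lb.
ΣF_y = 0: C_y + 2490.93 − 933.6·1.9 − 2750 = 0 → C_y = 2033 lb.
ΣF_x = 0: no horizontal applied forces, so C_x = 0.

C_x = 0, C_y = 2033 lb, D_y = 2491 lb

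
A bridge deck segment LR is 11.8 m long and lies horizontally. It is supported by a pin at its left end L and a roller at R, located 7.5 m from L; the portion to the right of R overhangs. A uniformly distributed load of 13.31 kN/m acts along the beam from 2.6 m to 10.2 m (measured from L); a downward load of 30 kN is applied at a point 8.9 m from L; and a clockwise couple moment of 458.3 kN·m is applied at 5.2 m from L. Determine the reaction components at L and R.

Resultant of the distributed load: 13.31 × 7.6 = 101.156 kN at 6.4 m from L.
Taking moments about L: R_y·7.5 − (13.31·7.6)·6.4 − 30·8.9 − 458.3 = 0 → R_y = 1372.6984/7.5 = 183.026 ≈ 183.0 kN.
ΣF_y = 0: L_y + 183.026 − 13.31·7.6 − 30 = 0 → L_y = -51.87 kN.
ΣF_x = 0: no horizontal applied forces, so L_x = 0.

L_x = 0, L_y = -51.87 kN, R_y = 183.0 kN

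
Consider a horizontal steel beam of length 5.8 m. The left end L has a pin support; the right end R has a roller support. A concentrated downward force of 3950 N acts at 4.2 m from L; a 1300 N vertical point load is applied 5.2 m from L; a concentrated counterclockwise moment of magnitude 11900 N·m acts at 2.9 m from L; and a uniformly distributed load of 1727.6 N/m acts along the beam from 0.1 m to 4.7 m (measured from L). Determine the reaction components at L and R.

Resultant of the distributed load: 1727.6 × 4.6 = 7946.96 N at 2.4 m from L.
Taking moments about L: R_y·5.8 − 3950·4.2 − 1300·5.2 + 11900 − (1727.6·4.6)·2.4 = 0 → R_y = 30522.704/5.8 = 5262.54 ≈ 5263 N.
ΣF_y = 0: L_y + 5262.54 − 3950 − 1300 − 1727.6·4.6 = 0 → L_y = 7934 N.
ΣF_x = 0: no horizontal applied forces, so L_x = 0.

L_x = 0, L_y = 7934 N, R_y = 5263 N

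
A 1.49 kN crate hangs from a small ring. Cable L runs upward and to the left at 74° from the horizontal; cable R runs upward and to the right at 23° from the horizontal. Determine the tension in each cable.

ΣF_x = 0: −T_L·cos74° + T_R·cos23° = 0 → T_R = 0.299442·T_L.
ΣF_y = 0: T_L·sin74° + T_R·sin23° = 1.49.
Substitute: T_L·(0.961262 + 0.299442·0.390731) = 1.49 → T_L = 1.38185 ≈ 1.382 kN.
Then T_R = 0.299442 × 1.38185 = 0.4138 kN.

T_L = 1.382 kN, T_R = 0.4138 kN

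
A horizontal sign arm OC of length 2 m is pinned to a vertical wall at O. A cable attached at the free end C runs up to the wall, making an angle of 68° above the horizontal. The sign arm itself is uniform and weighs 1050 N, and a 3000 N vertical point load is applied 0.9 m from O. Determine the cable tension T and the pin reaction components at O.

ΣM about O: T·sin68°·2 − 1050·1 − 3000·0.9 = 0 → T = 3750/(2·0.927184) = 2022.25 ≈ 2022 N.
ΣF_x = 0: O_x − T·cos68° = 0 → O_x = 2022.25 × 0.374607 = 757.5 N.
ΣF_y = 0: O_y + T·sin68° − 1050 − 3000 = 0 → O_y = 4050 − 2022.25 × 0.927184 = 2175 N.

T = 2022 N, O_x = 757.5 N, O_y = 2175 N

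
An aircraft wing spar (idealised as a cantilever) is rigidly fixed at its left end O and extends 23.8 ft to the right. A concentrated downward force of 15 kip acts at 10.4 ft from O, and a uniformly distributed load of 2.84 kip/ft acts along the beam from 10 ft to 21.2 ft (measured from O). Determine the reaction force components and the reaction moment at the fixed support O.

O_x = 0, O_y = 46.81 kip, M_O = 652.2 kip·ft

Resultant of the distributed load: 2.84 × 11.2 = 31.808 kip at 15.6 ft from O.
ΣF_x = 0: O_x = 0.
ΣF_y = 0: O_y − 15 − 2.84·11.2 = 0 → O_y = 46.81 kip.
ΣM about O: M_O − 15·10.4 − (2.84·11.2)·15.6 = 0 → M_O = 652.2 kip·ft.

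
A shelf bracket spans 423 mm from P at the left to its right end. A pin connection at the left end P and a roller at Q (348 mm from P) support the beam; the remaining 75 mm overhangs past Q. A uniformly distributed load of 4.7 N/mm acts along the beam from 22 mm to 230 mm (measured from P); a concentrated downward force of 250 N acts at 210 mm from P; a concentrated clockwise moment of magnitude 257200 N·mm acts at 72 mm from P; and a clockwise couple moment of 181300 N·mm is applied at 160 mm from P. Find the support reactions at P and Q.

P_x = 0, P_y = -537.3 N, Q_y = 1765 N

Resultant of the distributed load: 4.7 × 208 = 977.6 N at 126 mm from P.
ΣM about P: Q_y·348 − (4.7·208)·126 − 250·210 − 257200 − 181300 = 0 → Q_y = 614177.6/348 = 1764.88 ≈ 1765 N.
ΣF_y = 0: P_y + 1764.88 − 4.7·208 − 250 = 0 → P_y = -537.3 N.
ΣF_x = 0: no horizontal applied forces, so P_x = 0.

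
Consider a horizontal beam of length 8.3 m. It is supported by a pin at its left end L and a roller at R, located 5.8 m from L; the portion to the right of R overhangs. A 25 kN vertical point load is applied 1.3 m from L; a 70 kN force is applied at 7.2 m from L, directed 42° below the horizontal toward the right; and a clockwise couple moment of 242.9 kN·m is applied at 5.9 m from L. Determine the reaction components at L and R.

L_x = -52.02 kN, L_y = -33.79 kN, R_y = 105.6 kN

ΣM about L: R_y·5.8 − 25·1.3 − 70·sin42°·7.2 − 242.9 = 0 → R_y = 612.642/5.8 = 105.628 ≈ 105.6 kN.
ΣF_y = 0: L_y + 105.628 − 25 − 70·sin42° = 0 → L_y = -33.79 kN.
ΣF_x = 0: L_x + 70·cos42° = 0 → L_x = -52.02 kN.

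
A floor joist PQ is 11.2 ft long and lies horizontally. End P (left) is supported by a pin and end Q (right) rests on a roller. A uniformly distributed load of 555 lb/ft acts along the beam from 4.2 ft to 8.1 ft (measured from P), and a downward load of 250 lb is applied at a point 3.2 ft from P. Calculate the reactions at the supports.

P_x = 0, P_y = 1155 lb, Q_y = 1260 lb

Resultant of the distributed load: 555 × 3.9 = 2164.5 lb at 6.15 ft from P.
Moments about P: Q_y·11.2 − (555·3.9)·6.15 − 250·3.2 = 0 → Q_y = 14111.675/11.2 = 1259.97 ≈ 1260 lb.
ΣF_y = 0: P_y + 1259.97 − 555·3.9 − 250 = 0 → P_y = 1155 lb.
ΣF_x = 0: no horizontal applied forces, so P_x = 0.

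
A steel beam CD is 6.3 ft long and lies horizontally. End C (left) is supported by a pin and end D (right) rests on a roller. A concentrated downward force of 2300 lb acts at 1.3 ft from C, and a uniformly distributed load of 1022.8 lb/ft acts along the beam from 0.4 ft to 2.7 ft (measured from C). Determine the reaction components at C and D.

C_x = 0, C_y = 3599 lb, D_y = 1053 lb

Resultant of the distributed load: 1022.8 × 2.3 = 2352.44 lb at 1.55 ft from C.
ΣM about C: D_y·6.3 − 2300·1.3 − (1022.8·2.3)·1.55 = 0 → D_y = 6636.282/6.3 = 1053.38 ≈ 1053 lb.
ΣF_y = 0: C_y + 1053.38 − 2300 − 1022.8·2.3 = 0 → C_y = 3599 lb.
ΣF_x = 0: no horizontal applied forces, so C_x = 0.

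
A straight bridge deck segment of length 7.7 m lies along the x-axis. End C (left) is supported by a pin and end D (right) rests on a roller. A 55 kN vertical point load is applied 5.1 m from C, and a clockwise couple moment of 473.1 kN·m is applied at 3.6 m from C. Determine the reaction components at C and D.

C_x = 0, C_y = -42.87 kN, D_y = 97.87 kN

Taking moments about C: D_y·7.7 − 55·5.1 − 473.1 = 0 → D_y = 753.6/7.7 = 97.8701 ≈ 97.87 kN.
ΣF_y = 0: C_y + 97.8701 − 55 = 0 → C_y = -42.87 kN.
ΣF_x = 0: no horizontal applied forces, so C_x = 0.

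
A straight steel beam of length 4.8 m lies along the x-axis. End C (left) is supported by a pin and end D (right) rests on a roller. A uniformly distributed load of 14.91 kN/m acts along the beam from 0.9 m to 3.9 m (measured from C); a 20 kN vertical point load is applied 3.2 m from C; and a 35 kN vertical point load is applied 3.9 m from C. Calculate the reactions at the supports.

Resultant of the distributed load: 14.91 × 3 = 44.73 kN at 2.4 m from C.
Moments about C: D_y·4.8 − (14.91·3)·2.4 − 20·3.2 − 35·3.9 = 0 → D_y = 307.852/4.8 = 64.1358 ≈ 64.14 kN.
ΣF_y = 0: C_y + 64.1358 − 14.91·3 − 20 − 35 = 0 → C_y = 35.59 kN.
ΣF_x = 0: no horizontal applied forces, so C_x = 0.

C_x = 0, C_y = 35.59 kN, D_y = 64.14 kN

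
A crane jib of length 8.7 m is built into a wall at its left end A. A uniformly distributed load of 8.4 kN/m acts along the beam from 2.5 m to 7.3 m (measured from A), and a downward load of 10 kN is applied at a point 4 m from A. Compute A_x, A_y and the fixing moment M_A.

A_x = 0, A_y = 50.32 kN, M_A = 237.6 kN·m

Resultant of the distributed load: 8.4 × 4.8 = 40.32 kN at 4.9 m from A.
ΣF_x = 0: A_x = 0.
ΣF_y = 0: A_y − 8.4·4.8 − 10 = 0 → A_y = 50.32 kN.
ΣM about A: M_A − (8.4·4.8)·4.9 − 10·4 = 0 → M_A = 237.6 kN·m.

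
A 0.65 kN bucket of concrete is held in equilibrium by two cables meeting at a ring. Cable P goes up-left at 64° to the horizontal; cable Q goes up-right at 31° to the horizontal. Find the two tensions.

T_P = 0.5593 kN, T_Q = 0.2860 kN

ΣF_x = 0: −T_P·cos64° + T_Q·cos31° = 0 → T_Q = 0.511418·T_P.
ΣF_y = 0: T_P·sin64° + T_Q·sin31° = 0.65.
Substitute: T_P·(0.898794 + 0.511418·0.515038) = 0.65 → T_P = 0.559287 ≈ 0.5593 kN.
Then T_Q = 0.511418 × 0.559287 = 0.2860 kN.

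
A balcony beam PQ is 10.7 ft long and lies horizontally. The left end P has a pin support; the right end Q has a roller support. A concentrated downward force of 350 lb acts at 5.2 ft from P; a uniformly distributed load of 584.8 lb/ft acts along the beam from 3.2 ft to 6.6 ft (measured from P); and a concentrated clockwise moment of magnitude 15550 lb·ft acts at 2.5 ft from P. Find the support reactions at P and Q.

P_x = 0, P_y = -195.6 lb, Q_y = 2534 lb

Resultant of the distributed load: 584.8 × 3.4 = 1988.32 lb at 4.9 ft from P.
ΣM about P: Q_y·10.7 − 350·5.2 − (584.8·3.4)·4.9 − 15550 = 0 → Q_y = 27112.768/10.7 = 2533.9 ≈ 2534 lb.
ΣF_y = 0: P_y + 2533.9 − 350 − 584.8·3.4 = 0 → P_y = -195.6 lb.
ΣF_x = 0: no horizontal applied forces, so P_x = 0.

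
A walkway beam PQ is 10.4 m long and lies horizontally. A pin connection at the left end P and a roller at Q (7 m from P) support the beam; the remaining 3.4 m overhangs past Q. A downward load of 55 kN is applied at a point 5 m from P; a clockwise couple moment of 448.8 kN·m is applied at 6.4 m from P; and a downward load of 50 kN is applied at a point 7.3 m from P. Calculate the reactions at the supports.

Taking moments about P: Q_y·7 − 55·5 − 448.8 − 50·7.3 = 0 → Q_y = 1088.8/7 = 155.543 ≈ 155.5 kN.
ΣF_y = 0: P_y + 155.543 − 55 − 50 = 0 → P_y = -50.54 kN.
ΣF_x = 0: no horizontal applied forces, so P_x = 0.

P_x = 0, P_y = -50.54 kN, Q_y = 155.5 kN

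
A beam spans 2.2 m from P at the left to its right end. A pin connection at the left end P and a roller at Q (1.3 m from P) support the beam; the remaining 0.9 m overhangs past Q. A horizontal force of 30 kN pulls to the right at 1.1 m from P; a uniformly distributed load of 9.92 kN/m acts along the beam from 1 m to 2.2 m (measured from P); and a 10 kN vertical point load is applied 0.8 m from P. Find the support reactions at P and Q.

Resultant of the distributed load: 9.92 × 1.2 = 11.904 kN at 1.6 m from P.
Taking moments about P: Q_y·1.3 − (9.92·1.2)·1.6 − 10·0.8 = 0 → Q_y = 27.0464/1.3 = 20.8049 ≈ 20.80 kN.
ΣF_y = 0: P_y + 20.8049 − 9.92·1.2 − 10 = 0 → P_y = 1.099 kN.
ΣF_x = 0: P_x + 30 = 0 → P_x = -30.00 kN.

P_x = -30.00 kN, P_y = 1.099 kN, Q_y = 20.80 kN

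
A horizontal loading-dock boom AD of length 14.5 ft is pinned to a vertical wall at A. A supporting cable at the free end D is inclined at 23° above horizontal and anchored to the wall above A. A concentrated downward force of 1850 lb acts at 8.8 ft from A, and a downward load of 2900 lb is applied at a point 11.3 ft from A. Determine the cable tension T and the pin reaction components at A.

ΣM about A: T·sin23°·14.5 − 1850·8.8 − 2900·11.3 = 0 → T = 49050/(14.5·0.390731) = 8657.51 ≈ 8658 lb.
ΣF_x = 0: A_x − T·cos23° = 0 → A_x = 8657.51 × 0.920505 = 7969 lb.
ΣF_y = 0: A_y + T·sin23° − 1850 − 2900 = 0 → A_y = 4750 − 8657.51 × 0.390731 = 1367 lb.

T = 8658 lb, A_x = 7969 lb, A_y = 1367 lb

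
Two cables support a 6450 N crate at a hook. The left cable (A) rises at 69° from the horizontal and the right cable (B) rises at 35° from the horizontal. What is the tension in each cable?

ΣF_x = 0: −T_A·cos69° + T_B·cos35° = 0 → T_B = 0.437486·T_A.
ΣF_y = 0: T_A·sin69° + T_B·sin35° = 6450.
Substitute: T_A·(0.93358 + 0.437486·0.573576) = 6450 → T_A = 5445.28 ≈ 5445 N.
Then T_B = 0.437486 × 5445.28 = 2382 N.

T_A = 5445 N, T_B = 2382 N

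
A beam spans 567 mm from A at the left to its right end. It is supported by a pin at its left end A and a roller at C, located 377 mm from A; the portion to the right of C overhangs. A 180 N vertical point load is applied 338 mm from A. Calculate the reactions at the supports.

Moments about A: C_y·377 − 180·338 = 0 → C_y = 60840/377 = 161.379 ≈ 161.4 N.
ΣF_y = 0: A_y + 161.379 − 180 = 0 → A_y = 18.62 N.
ΣF_x = 0: no horizontal applied forces, so A_x = 0.

A_x = 0, A_y = 18.62 N, C_y = 161.4 N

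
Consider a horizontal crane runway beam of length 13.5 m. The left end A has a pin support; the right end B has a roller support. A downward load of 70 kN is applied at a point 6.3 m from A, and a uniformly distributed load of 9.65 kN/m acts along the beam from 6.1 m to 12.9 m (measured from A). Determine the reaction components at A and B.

Resultant of the distributed load: 9.65 × 6.8 = 65.62 kN at 9.5 m from A.
Taking moments about A: B_y·13.5 − 70·6.3 − (9.65·6.8)·9.5 = 0 → B_y = 1064.39/13.5 = 78.8437 ≈ 78.84 kN.
ΣF_y = 0: A_y + 78.8437 − 70 − 9.65·6.8 = 0 → A_y = 56.78 kN.
ΣF_x = 0: no horizontal applied forces, so A_x = 0.

A_x = 0, A_y = 56.78 kN, B_y = 78.84 kN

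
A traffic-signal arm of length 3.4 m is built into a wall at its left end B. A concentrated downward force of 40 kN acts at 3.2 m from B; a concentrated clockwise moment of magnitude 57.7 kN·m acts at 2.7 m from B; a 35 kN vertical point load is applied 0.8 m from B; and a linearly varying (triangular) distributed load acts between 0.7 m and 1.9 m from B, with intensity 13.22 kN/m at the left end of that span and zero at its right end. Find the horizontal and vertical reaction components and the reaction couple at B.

B_x = 0, B_y = 82.93 kN, M_B = 222.4 kN·m

Resultant of the triangular load: ½ × 13.22 × 1.2 = 7.932 kN, acting at 1.1 m from B (one-third of the span from the peak).
ΣF_x = 0: B_x = 0.
ΣF_y = 0: B_y − 40 − 35 − ½·13.22·1.2 = 0 → B_y = 82.93 kN.
ΣM about B: M_B − 40·3.2 − 57.7 − 35·0.8 − (½·13.22·1.2)·1.1 = 0 → M_B = 222.4 kN·m.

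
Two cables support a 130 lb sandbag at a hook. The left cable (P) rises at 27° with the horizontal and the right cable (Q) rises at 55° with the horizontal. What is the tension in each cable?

ΣF_x = 0: −T_P·cos27° + T_Q·cos55° = 0 → T_Q = 1.55342·T_P.
ΣF_y = 0: T_P·sin27° + T_Q·sin55° = 130.
Substitute: T_P·(0.45399 + 1.55342·0.819152) = 130 → T_P = 75.2978 ≈ 75.30 lb.
Then T_Q = 1.55342 × 75.2978 = 117.0 lb.

T_P = 75.30 lb, T_Q = 117.0 lb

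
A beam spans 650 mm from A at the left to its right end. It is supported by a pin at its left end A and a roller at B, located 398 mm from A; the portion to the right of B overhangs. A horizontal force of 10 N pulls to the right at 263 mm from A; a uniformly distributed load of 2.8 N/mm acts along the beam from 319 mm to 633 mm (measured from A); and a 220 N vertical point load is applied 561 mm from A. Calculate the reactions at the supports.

A_x = -10.00 N, A_y = -262.4 N, B_y = 1362 N

Resultant of the distributed load: 2.8 × 314 = 879.2 N at 476 mm from A.
ΣM about A: B_y·398 − (2.8·314)·476 − 220·561 = 0 → B_y = 541919.2/398 = 1361.61 ≈ 1362 N.
ΣF_y = 0: A_y + 1361.61 − 2.8·314 − 220 = 0 → A_y = -262.4 N.
ΣF_x = 0: A_x + 10 = 0 → A_x = -10.00 N.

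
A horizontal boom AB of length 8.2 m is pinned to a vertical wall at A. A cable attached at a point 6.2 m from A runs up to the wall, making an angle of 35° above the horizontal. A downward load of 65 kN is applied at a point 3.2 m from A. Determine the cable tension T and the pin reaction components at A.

ΣM about A: T·sin35°·6.2 − 65·3.2 = 0 → T = 208/(6.2·0.573576) = 58.4899 ≈ 58.49 kN.
ΣF_x = 0: A_x − T·cos35° = 0 → A_x = 58.4899 × 0.819152 = 47.91 kN.
ΣF_y = 0: A_y + T·sin35° − 65 = 0 → A_y = 65 − 58.4899 × 0.573576 = 31.45 kN.

T = 58.49 kN, A_x = 47.91 kN, A_y = 31.45 kN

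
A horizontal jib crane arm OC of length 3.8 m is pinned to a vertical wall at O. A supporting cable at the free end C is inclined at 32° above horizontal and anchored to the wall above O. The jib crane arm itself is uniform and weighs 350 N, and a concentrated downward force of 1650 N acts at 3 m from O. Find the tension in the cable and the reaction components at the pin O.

T = 2788 N, O_x = 2365 N, O_y = 522.4 N

ΣM about O: T·sin32°·3.8 − 350·1.9 − 1650·3 = 0 → T = 5615/(3.8·0.529919) = 2788.41 ≈ 2788 N.
ΣF_x = 0: O_x − T·cos32° = 0 → O_x = 2788.41 × 0.848048 = 2365 N.
ΣF_y = 0: O_y + T·sin32° − 350 − 1650 = 0 → O_y = 2000 − 2788.41 × 0.529919 = 522.4 N.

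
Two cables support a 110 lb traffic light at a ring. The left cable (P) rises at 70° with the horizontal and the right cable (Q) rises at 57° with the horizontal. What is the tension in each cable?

ΣF_x = 0: −T_P·cos70° + T_Q·cos57° = 0 → T_Q = 0.627976·T_P.
ΣF_y = 0: T_P·sin70° + T_Q·sin57° = 110.
Substitute: T_P·(0.939693 + 0.627976·0.838671) = 110 → T_P = 75.0158 ≈ 75.02 lb.
Then T_Q = 0.627976 × 75.0158 = 47.11 lb.

T_P = 75.02 lb, T_Q = 47.11 lb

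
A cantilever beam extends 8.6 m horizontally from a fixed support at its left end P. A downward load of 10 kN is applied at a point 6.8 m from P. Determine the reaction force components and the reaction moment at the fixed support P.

P_x = 0, P_y = 10.00 kN, M_P = 68.00 kN·m

ΣF_x = 0: P_x = 0.
ΣF_y = 0: P_y − 10 = 0 → P_y = 10.00 kN.
ΣM about P: M_P − 10·6.8 = 0 → M_P = 68.00 kN·m.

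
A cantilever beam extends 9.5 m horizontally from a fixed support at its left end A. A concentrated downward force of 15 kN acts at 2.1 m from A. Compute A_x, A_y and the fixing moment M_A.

ΣF_x = 0: A_x = 0.
ΣF_y = 0: A_y − 15 = 0 → A_y = 15.00 kN.
ΣM about A: M_A − 15·2.1 = 0 → M_A = 31.50 kN·m.

A_x = 0, A_y = 15.00 kN, M_A = 31.50 kN·m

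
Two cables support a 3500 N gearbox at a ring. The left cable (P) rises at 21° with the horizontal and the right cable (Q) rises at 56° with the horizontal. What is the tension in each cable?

ΣF_x = 0: −T_P·cos21° + T_Q·cos56° = 0 → T_Q = 1.66951·T_P.
ΣF_y = 0: T_P·sin21° + T_Q·sin56° = 3500.
Substitute: T_P·(0.358368 + 1.66951·0.829038) = 3500 → T_P = 2008.66 ≈ 2009 N.
Then T_Q = 1.66951 × 2008.66 = 3353 N.

T_P = 2009 N, T_Q = 3353 N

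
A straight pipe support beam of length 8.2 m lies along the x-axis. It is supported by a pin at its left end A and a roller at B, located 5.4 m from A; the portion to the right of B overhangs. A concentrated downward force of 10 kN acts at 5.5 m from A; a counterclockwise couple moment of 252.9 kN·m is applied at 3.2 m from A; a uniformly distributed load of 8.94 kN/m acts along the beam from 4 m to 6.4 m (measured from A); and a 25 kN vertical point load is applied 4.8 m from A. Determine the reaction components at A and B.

A_x = 0, A_y = 50.22 kN, B_y = 6.235 kN

Resultant of the distributed load: 8.94 × 2.4 = 21.456 kN at 5.2 m from A.
ΣM about A: B_y·5.4 − 10·5.5 + 252.9 − (8.94·2.4)·5.2 − 25·4.8 = 0 → B_y = 33.6712/5.4 = 6.23541 ≈ 6.235 kN.
ΣF_y = 0: A_y + 6.23541 − 10 − 8.94·2.4 − 25 = 0 → A_y = 50.22 kN.
ΣF_x = 0: no horizontal applied forces, so A_x = 0.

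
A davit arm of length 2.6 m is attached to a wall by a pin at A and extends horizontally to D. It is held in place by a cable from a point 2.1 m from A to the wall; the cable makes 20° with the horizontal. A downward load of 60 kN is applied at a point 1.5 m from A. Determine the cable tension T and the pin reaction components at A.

T = 125.3 kN, A_x = 117.7 kN, A_y = 17.14 kN

ΣM about A: T·sin20°·2.1 − 60·1.5 = 0 → T = 90/(2.1·0.34202) = 125.306 ≈ 125.3 kN.
ΣF_x = 0: A_x − T·cos20° = 0 → A_x = 125.306 × 0.939693 = 117.7 kN.
ΣF_y = 0: A_y + T·sin20° − 60 = 0 → A_y = 60 − 125.306 × 0.34202 = 17.14 kN.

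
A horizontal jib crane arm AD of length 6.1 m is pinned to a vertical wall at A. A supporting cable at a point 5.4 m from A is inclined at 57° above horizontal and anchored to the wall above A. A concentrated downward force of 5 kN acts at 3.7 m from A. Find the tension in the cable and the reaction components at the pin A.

ΣM about A: T·sin57°·5.4 − 5·3.7 = 0 → T = 18.5/(5.4·0.838671) = 4.08495 ≈ 4.085 kN.
ΣF_x = 0: A_x − T·cos57° = 0 → A_x = 4.08495 × 0.544639 = 2.225 kN.
ΣF_y = 0: A_y + T·sin57° − 5 = 0 → A_y = 5 − 4.08495 × 0.838671 = 1.574 kN.

T = 4.085 kN, A_x = 2.225 kN, A_y = 1.574 kN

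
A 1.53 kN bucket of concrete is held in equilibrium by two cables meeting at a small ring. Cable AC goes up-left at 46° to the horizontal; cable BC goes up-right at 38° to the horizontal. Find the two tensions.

ΣF_x = 0: −T_AC·cos46° + T_BC·cos38° = 0 → T_BC = 0.881534·T_AC.
ΣF_y = 0: T_AC·sin46° + T_BC·sin38° = 1.53.
Substitute: T_AC·(0.71934 + 0.881534·0.615661) = 1.53 → T_AC = 1.2123 ≈ 1.212 kN.
Then T_BC = 0.881534 × 1.2123 = 1.069 kN.

T_AC = 1.212 kN, T_BC = 1.069 kN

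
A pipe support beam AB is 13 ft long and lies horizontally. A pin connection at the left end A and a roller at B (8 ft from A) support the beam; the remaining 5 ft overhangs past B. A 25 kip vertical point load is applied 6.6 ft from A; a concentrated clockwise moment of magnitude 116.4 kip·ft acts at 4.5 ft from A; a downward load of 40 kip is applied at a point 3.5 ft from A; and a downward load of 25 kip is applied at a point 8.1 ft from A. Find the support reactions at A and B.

A_x = 0, A_y = 12.01 kip, B_y = 77.99 kip

ΣM about A: B_y·8 − 25·6.6 − 116.4 − 40·3.5 − 25·8.1 = 0 → B_y = 623.9/8 = 77.9875 ≈ 77.99 kip.
ΣF_y = 0: A_y + 77.9875 − 25 − 40 − 25 = 0 → A_y = 12.01 kip.
ΣF_x = 0: no horizontal applied forces, so A_x = 0.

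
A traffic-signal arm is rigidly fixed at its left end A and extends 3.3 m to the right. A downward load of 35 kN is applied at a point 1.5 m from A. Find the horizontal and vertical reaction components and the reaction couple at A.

A_x = 0, A_y = 35.00 kN, M_A = 52.50 kN·m

ΣF_x = 0: A_x = 0.
ΣF_y = 0: A_y − 35 = 0 → A_y = 35.00 kN.
ΣM about A: M_A − 35·1.5 = 0 → M_A = 52.50 kN·m.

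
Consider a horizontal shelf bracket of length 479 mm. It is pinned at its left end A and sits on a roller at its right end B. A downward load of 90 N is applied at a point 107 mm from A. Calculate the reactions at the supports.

Moments about A: B_y·479 − 90·107 = 0 → B_y = 9630/479 = 20.1044 ≈ 20.10 N.
ΣF_y = 0: A_y + 20.1044 − 90 = 0 → A_y = 69.90 N.
ΣF_x = 0: no horizontal applied forces, so A_x = 0.

A_x = 0, A_y = 69.90 N, B_y = 20.10 N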